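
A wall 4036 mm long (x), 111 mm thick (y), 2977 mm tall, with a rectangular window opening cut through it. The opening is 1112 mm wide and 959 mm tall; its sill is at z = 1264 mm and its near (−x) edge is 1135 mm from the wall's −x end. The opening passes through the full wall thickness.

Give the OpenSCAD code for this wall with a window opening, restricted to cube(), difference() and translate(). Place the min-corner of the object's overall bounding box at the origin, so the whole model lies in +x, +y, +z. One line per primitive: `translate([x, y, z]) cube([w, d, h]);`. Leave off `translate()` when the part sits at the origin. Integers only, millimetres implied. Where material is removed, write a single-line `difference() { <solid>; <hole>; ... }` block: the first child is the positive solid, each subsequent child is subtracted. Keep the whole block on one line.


difference() { cube([4036, 111, 2977]); translate([1135, 0, 1264]) cube([1112, 111, 959]); }


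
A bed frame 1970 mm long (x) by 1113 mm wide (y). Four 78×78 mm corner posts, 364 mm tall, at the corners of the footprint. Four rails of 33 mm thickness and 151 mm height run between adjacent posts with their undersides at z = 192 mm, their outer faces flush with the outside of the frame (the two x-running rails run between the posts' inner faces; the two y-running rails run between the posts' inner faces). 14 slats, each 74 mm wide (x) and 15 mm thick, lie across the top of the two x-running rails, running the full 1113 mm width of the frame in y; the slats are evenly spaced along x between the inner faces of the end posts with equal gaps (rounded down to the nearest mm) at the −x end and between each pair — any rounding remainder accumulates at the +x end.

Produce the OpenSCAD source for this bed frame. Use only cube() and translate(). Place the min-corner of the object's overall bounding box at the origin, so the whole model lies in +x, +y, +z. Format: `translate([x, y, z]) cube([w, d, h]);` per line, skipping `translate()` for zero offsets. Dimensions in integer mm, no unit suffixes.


cube([78, 78, 364]);
translate([0, 1035, 0]) cube([78, 78, 364]);
translate([1892, 0, 0]) cube([78, 78, 364]);
translate([1892, 1035, 0]) cube([78, 78, 364]);
translate([78, 0, 192]) cube([1814, 33, 151]);
translate([78, 1080, 192]) cube([1814, 33, 151]);
translate([0, 78, 192]) cube([33, 957, 151]);
translate([1937, 78, 192]) cube([33, 957, 151]);
translate([129, 0, 343]) cube([74, 1113, 15]);
translate([254, 0, 343]) cube([74, 1113, 15]);
translate([379, 0, 343]) cube([74, 1113, 15]);
translate([504, 0, 343]) cube([74, 1113, 15]);
translate([629, 0, 343]) cube([74, 1113, 15]);
translate([754, 0, 343]) cube([74, 1113, 15]);
translate([879, 0, 343]) cube([74, 1113, 15]);
translate([1004, 0, 343]) cube([74, 1113, 15]);
translate([1129, 0, 343]) cube([74, 1113, 15]);
translate([1254, 0, 343]) cube([74, 1113, 15]);
translate([1379, 0, 343]) cube([74, 1113, 15]);
translate([1504, 0, 343]) cube([74, 1113, 15]);
translate([1629, 0, 343]) cube([74, 1113, 15]);
translate([1754, 0, 343]) cube([74, 1113, 15]);


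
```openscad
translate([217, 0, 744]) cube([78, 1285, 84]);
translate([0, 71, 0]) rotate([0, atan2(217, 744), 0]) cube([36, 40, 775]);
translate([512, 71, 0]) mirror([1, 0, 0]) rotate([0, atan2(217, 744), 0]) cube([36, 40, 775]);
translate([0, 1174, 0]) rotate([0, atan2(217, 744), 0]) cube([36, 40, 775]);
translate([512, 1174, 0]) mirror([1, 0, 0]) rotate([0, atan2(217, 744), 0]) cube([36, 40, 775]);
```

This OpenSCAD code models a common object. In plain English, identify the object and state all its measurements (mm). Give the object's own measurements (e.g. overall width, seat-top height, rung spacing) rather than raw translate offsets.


A sawhorse. A 78×1285×84 mm beam (x, y, z) sits on two A-frame leg pairs. Each pair is two raked legs of 36×40 mm section (40 mm along y) splaying symmetrically in x. Each leg rises 744 mm vertically over 217 mm of horizontal reach and is 775 mm long along its own axis. Every leg's outer bottom edge rests on the floor and its outer top edge meets a bottom edge of the beam — the left legs (tilting toward +x) meet the beam's −x bottom edge, the right legs (their mirror images, tilting toward −x) meet its +x bottom edge — so the leg tops tuck under the beam, the beam's underside is 744 mm above the floor, and the feet are 512 mm apart outside-to-outside with the beam centred between them. The two leg pairs are set in 71 mm from either end of the beam.


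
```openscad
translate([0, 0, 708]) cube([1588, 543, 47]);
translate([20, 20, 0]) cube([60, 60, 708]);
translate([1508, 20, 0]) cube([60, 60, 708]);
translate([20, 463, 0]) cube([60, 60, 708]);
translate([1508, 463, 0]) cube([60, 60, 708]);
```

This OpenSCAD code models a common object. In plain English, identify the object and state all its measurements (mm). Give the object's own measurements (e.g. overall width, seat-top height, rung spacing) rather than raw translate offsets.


A table: top 1588 mm (x) × 543 mm (y), 47 mm thick, upper face at z = 755 mm, on four 60×60 mm square legs, each inset 20 mm from the nearest pair of top edges from z = 0 to the bottom of the top.


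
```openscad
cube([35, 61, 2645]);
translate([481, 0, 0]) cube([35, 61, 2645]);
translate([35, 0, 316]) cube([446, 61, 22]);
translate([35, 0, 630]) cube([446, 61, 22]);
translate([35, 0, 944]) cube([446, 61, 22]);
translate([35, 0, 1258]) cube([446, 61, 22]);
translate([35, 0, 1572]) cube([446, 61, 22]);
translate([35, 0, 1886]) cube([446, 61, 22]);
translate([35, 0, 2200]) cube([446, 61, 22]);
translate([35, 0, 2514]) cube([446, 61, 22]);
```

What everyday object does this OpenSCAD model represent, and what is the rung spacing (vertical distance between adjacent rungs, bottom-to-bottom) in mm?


A ladder. The rung spacing is 314 mm.

Two tall 35×61 posts with 8 short bars between them — a ladder. Adjacent rungs sit at z = 316 and z = 630, so the spacing is 630 − 316 = 314 mm.


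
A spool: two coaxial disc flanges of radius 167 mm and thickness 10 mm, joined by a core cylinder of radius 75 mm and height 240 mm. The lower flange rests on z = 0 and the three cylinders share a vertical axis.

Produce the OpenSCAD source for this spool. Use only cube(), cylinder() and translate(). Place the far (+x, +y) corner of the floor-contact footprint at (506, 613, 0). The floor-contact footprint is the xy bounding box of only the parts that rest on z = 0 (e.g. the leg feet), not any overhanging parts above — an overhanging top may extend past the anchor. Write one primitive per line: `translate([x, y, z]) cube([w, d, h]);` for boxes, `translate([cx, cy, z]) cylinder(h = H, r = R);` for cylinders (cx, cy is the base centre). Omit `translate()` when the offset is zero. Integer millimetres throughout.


translate([339, 446, 0]) cylinder(h = 10, r = 167);
translate([339, 446, 10]) cylinder(h = 240, r = 75);
translate([339, 446, 250]) cylinder(h = 10, r = 167);


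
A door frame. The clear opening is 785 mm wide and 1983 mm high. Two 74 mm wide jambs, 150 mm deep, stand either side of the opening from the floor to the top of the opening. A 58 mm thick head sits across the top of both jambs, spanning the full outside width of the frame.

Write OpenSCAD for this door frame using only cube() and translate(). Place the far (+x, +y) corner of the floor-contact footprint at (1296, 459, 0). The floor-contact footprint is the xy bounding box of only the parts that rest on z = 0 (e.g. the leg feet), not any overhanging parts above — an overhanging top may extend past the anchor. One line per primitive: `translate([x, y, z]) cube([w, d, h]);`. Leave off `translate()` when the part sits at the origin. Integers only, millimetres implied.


translate([363, 309, 0]) cube([74, 150, 1983]);
translate([1222, 309, 0]) cube([74, 150, 1983]);
translate([363, 309, 1983]) cube([933, 150, 58]);


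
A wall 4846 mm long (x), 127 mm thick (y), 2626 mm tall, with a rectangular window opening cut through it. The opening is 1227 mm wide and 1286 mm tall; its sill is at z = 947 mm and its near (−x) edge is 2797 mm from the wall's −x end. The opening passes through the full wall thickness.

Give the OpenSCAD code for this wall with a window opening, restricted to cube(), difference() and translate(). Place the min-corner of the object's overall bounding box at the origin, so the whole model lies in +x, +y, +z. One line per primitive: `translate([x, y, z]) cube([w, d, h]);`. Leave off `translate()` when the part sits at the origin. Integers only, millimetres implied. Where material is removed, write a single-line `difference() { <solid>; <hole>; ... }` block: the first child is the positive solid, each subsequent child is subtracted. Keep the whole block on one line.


difference() { cube([4846, 127, 2626]); translate([2797, 0, 947]) cube([1227, 127, 1286]); }


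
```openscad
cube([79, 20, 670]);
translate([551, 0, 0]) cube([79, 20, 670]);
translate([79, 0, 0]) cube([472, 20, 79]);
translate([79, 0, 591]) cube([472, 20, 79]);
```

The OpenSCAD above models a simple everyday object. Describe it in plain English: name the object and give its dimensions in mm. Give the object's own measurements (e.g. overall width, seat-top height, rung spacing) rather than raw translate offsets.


A rectangular picture frame lying in the x–z plane (depth along y). The opening is 472 mm wide (x) by 512 mm tall (z), surrounded by a border 79 mm wide on all four sides. The frame is 20 mm deep and is made of two full-height vertical stiles with two horizontal rails fitted between them.


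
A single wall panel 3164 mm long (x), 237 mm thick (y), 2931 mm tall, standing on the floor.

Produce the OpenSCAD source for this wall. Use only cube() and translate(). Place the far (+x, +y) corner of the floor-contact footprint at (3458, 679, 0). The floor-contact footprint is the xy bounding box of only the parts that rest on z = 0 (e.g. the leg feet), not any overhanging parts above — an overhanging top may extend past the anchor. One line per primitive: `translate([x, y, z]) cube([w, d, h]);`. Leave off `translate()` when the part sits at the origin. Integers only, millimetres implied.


translate([294, 442, 0]) cube([3164, 237, 2931]);


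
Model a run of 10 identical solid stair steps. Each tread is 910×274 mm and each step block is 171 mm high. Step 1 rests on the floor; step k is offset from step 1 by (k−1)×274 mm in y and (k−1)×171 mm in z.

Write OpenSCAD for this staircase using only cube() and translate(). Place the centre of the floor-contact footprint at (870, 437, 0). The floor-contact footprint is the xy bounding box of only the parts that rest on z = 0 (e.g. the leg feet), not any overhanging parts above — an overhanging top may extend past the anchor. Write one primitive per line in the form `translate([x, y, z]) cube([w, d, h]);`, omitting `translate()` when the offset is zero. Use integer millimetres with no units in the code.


translate([415, 300, 0]) cube([910, 274, 171]);
translate([415, 574, 171]) cube([910, 274, 171]);
translate([415, 848, 342]) cube([910, 274, 171]);
translate([415, 1122, 513]) cube([910, 274, 171]);
translate([415, 1396, 684]) cube([910, 274, 171]);
translate([415, 1670, 855]) cube([910, 274, 171]);
translate([415, 1944, 1026]) cube([910, 274, 171]);
translate([415, 2218, 1197]) cube([910, 274, 171]);
translate([415, 2492, 1368]) cube([910, 274, 171]);
translate([415, 2766, 1539]) cube([910, 274, 171]);


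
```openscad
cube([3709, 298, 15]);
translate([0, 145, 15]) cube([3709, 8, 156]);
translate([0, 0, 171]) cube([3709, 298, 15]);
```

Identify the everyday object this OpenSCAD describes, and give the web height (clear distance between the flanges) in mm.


An I-beam. The web height is 156 mm.

Two wide flanges with a thin centred web — an I-beam. Overall 186 mm minus two 15 mm flanges gives a web of 186 − 2·15 = 156 mm.


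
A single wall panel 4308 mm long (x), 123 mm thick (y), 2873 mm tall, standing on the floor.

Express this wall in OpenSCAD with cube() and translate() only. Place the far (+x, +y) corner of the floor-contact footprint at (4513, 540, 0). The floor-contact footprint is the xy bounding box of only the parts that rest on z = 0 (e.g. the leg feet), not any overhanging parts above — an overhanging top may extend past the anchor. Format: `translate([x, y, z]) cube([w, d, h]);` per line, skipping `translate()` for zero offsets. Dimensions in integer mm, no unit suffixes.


translate([205, 417, 0]) cube([4308, 123, 2873]);


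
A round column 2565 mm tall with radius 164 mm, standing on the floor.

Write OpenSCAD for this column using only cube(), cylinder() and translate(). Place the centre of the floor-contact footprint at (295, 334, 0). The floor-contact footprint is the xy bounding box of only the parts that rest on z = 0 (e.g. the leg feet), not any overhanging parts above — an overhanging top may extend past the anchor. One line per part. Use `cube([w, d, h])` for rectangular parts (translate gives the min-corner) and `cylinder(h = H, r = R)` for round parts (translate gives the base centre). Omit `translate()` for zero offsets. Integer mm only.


translate([295, 334, 0]) cylinder(h = 2565, r = 164);


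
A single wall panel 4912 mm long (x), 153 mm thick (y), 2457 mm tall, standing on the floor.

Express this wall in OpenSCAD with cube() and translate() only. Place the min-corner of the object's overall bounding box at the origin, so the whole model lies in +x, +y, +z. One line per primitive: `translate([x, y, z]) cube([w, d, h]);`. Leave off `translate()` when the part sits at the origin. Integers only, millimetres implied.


cube([4912, 153, 2457]);


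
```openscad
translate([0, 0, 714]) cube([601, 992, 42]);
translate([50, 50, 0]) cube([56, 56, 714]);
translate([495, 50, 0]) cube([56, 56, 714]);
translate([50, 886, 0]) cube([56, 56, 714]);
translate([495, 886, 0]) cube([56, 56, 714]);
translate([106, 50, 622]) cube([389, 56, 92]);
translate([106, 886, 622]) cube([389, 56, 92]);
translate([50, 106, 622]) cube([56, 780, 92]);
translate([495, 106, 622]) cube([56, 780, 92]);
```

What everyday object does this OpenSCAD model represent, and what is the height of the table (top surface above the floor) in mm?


A table. The table height is 756 mm.

A 601×992×42 slab sits at z = 714 on four 56 mm square posts — a table. The top surface is at 714 + 42 = 756 mm.


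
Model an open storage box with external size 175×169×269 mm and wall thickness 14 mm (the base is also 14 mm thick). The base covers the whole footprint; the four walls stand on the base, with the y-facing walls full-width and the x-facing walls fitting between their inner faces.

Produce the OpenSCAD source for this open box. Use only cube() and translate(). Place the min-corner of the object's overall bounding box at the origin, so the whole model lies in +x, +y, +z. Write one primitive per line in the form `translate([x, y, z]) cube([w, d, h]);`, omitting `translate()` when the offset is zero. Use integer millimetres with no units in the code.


cube([175, 169, 14]);
translate([0, 0, 14]) cube([175, 14, 255]);
translate([0, 155, 14]) cube([175, 14, 255]);
translate([0, 14, 14]) cube([14, 141, 255]);
translate([161, 14, 14]) cube([14, 141, 255]);


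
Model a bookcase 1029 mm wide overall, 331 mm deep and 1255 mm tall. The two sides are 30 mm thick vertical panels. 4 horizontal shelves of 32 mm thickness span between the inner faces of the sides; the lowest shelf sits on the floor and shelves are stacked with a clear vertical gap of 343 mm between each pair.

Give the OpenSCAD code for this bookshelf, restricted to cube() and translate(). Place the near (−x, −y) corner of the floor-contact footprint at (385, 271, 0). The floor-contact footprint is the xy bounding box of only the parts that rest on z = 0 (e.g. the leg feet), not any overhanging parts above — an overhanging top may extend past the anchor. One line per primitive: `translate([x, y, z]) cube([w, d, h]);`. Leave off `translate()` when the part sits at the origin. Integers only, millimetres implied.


translate([385, 271, 0]) cube([30, 331, 1255]);
translate([1384, 271, 0]) cube([30, 331, 1255]);
translate([415, 271, 0]) cube([969, 331, 32]);
translate([415, 271, 375]) cube([969, 331, 32]);
translate([415, 271, 750]) cube([969, 331, 32]);
translate([415, 271, 1125]) cube([969, 331, 32]);


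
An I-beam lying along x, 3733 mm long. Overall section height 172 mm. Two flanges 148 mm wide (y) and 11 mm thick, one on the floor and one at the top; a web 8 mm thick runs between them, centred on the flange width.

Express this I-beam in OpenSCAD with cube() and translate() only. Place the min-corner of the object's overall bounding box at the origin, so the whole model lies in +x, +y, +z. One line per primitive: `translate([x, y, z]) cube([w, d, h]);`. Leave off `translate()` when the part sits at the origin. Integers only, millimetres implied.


cube([3733, 148, 11]);
translate([0, 70, 11]) cube([3733, 8, 150]);
translate([0, 0, 161]) cube([3733, 148, 11]);


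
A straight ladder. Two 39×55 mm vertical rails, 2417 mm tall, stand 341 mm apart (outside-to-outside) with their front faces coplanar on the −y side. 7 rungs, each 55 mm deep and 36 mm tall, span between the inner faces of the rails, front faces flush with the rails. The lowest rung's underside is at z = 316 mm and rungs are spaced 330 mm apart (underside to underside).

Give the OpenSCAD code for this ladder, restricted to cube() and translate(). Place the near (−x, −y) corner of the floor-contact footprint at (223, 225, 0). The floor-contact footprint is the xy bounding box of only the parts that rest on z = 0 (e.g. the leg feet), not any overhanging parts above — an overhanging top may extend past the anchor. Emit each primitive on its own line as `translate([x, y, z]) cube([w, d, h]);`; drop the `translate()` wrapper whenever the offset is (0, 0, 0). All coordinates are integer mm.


translate([223, 225, 0]) cube([39, 55, 2417]);
translate([525, 225, 0]) cube([39, 55, 2417]);
translate([262, 225, 316]) cube([263, 55, 36]);
translate([262, 225, 646]) cube([263, 55, 36]);
translate([262, 225, 976]) cube([263, 55, 36]);
translate([262, 225, 1306]) cube([263, 55, 36]);
translate([262, 225, 1636]) cube([263, 55, 36]);
translate([262, 225, 1966]) cube([263, 55, 36]);
translate([262, 225, 2296]) cube([263, 55, 36]);


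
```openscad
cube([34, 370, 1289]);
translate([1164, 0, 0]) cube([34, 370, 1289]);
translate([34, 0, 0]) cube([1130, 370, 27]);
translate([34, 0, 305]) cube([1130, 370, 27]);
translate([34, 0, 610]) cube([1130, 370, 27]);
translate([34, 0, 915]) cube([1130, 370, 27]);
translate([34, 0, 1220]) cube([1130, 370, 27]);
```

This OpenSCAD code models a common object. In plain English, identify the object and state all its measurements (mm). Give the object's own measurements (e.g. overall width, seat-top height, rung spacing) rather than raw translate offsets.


An open bookshelf. Two side panels, each 34 mm thick, 370 mm deep and 1289 mm tall, stand 1198 mm apart (outside-to-outside). Between them sit 5 shelves, each 27 mm thick and 370 mm deep, spanning the full gap between the sides. The bottom shelf rests on the floor (its underside at z = 0) and the clear gap between one shelf's top and the next shelf's underside is 278 mm.


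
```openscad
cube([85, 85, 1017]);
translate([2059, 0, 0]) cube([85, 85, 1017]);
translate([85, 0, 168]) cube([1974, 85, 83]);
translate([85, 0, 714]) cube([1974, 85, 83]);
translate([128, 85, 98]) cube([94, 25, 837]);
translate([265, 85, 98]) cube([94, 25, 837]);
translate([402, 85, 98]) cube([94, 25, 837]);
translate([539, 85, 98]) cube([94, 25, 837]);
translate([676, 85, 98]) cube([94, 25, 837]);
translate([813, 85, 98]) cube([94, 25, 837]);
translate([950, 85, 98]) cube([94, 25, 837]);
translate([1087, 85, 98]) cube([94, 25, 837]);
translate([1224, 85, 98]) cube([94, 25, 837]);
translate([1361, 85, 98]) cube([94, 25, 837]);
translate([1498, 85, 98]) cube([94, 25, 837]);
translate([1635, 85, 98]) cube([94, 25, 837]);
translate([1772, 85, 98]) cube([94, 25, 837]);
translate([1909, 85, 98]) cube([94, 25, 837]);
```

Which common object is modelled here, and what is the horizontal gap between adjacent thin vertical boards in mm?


A fence section. The picket gap is 43 mm.

Two posts, two rails, 14 pickets — a fence section. Span 1974 mm holds 14 pickets of 94 mm with 15 equal gaps: ⌊(1974 − 14·94) / 15⌋ = 43 mm.


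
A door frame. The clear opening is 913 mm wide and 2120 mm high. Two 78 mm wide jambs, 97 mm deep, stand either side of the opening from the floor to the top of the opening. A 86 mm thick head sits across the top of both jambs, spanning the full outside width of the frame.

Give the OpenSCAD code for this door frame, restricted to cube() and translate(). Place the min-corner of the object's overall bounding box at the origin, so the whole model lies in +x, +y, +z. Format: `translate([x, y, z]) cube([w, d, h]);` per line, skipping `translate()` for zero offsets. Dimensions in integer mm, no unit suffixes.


cube([78, 97, 2120]);
translate([991, 0, 0]) cube([78, 97, 2120]);
translate([0, 0, 2120]) cube([1069, 97, 86]);


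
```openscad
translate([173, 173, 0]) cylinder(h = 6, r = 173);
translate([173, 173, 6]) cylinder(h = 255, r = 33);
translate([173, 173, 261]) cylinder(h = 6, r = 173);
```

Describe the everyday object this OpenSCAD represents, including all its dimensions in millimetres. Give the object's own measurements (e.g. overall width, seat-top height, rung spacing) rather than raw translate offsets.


A spool: two coaxial disc flanges of radius 173 mm and thickness 6 mm, joined by a core cylinder of radius 33 mm and height 255 mm. The lower flange rests on z = 0 and the three cylinders share a vertical axis.


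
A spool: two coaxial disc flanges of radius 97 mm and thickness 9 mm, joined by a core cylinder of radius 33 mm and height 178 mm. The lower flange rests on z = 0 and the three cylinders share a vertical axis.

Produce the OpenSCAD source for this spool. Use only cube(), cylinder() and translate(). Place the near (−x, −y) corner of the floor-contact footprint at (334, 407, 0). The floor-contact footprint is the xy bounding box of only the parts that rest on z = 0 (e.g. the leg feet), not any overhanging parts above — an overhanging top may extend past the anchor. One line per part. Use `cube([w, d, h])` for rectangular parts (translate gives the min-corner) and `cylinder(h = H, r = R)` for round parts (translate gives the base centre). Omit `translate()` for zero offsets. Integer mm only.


translate([431, 504, 0]) cylinder(h = 9, r = 97);
translate([431, 504, 9]) cylinder(h = 178, r = 33);
translate([431, 504, 187]) cylinder(h = 9, r = 97);


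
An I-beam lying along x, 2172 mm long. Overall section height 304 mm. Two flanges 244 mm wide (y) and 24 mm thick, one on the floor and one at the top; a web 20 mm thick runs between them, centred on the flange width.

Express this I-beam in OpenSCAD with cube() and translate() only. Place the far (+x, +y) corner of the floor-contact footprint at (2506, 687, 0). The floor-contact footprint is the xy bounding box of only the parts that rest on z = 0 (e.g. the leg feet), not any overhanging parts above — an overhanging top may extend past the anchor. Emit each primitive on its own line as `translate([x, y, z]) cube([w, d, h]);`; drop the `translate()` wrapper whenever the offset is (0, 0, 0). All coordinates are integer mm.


translate([334, 443, 0]) cube([2172, 244, 24]);
translate([334, 555, 24]) cube([2172, 20, 256]);
translate([334, 443, 280]) cube([2172, 244, 24]);


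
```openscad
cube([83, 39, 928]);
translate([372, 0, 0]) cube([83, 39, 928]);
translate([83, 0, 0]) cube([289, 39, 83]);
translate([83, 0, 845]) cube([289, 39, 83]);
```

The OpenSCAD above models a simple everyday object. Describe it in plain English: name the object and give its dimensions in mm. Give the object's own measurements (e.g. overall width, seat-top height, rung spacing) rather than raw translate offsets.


A rectangular picture frame lying in the x–z plane (depth along y). The opening is 289 mm wide (x) by 762 mm tall (z), surrounded by a border 83 mm wide on all four sides. The frame is 39 mm deep and is made of two full-height vertical stiles with two horizontal rails fitted between them.


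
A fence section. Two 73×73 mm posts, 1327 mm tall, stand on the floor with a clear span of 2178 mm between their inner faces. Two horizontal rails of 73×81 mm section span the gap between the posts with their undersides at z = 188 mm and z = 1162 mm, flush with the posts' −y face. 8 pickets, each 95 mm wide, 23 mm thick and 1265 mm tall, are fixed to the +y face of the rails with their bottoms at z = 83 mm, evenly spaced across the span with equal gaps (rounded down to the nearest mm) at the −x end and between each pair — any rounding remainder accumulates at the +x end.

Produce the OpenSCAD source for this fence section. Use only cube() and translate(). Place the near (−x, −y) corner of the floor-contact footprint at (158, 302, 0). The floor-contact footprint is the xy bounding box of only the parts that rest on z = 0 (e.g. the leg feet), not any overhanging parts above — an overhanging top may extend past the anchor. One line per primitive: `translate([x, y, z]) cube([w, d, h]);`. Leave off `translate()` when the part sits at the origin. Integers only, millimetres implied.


translate([158, 302, 0]) cube([73, 73, 1327]);
translate([2409, 302, 0]) cube([73, 73, 1327]);
translate([231, 302, 188]) cube([2178, 73, 81]);
translate([231, 302, 1162]) cube([2178, 73, 81]);
translate([388, 375, 83]) cube([95, 23, 1265]);
translate([640, 375, 83]) cube([95, 23, 1265]);
translate([892, 375, 83]) cube([95, 23, 1265]);
translate([1144, 375, 83]) cube([95, 23, 1265]);
translate([1396, 375, 83]) cube([95, 23, 1265]);
translate([1648, 375, 83]) cube([95, 23, 1265]);
translate([1900, 375, 83]) cube([95, 23, 1265]);
translate([2152, 375, 83]) cube([95, 23, 1265]);


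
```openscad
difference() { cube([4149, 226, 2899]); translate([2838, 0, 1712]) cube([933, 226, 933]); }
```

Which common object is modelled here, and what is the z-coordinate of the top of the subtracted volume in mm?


A wall with a window opening. The window head height is 2645 mm.

A wall with a rectangular opening subtracted — a window. Sill at z = 1712, opening 933 mm tall, so the head is at 1712 + 933 = 2645 mm.


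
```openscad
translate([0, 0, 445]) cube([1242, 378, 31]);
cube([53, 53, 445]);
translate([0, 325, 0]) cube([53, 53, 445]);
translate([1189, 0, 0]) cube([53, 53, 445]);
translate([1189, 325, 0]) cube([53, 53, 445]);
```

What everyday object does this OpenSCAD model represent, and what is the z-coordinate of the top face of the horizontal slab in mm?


A bench. The seat-top height is 476 mm.

A long slab on four corner posts — a bench. The slab sits at z = 445 with thickness 31, so the top is 445 + 31 = 476 mm.


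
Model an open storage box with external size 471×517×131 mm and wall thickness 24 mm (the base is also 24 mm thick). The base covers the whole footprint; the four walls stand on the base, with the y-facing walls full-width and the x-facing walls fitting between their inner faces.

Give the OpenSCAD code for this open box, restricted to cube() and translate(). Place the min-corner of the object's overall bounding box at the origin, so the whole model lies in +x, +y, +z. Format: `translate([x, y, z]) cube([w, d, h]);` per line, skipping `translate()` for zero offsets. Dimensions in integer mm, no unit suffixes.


cube([471, 517, 24]);
translate([0, 0, 24]) cube([471, 24, 107]);
translate([0, 493, 24]) cube([471, 24, 107]);
translate([0, 24, 24]) cube([24, 469, 107]);
translate([447, 24, 24]) cube([24, 469, 107]);


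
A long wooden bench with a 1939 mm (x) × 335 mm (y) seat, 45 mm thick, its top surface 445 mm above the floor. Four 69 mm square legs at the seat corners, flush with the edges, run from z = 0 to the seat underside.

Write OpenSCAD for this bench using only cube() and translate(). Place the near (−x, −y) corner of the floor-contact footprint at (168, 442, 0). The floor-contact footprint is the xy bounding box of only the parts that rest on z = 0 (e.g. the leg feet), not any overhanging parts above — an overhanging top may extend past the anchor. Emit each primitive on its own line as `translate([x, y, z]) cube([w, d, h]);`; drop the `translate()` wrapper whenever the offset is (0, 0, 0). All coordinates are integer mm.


translate([168, 442, 400]) cube([1939, 335, 45]);
translate([168, 442, 0]) cube([69, 69, 400]);
translate([168, 708, 0]) cube([69, 69, 400]);
translate([2038, 442, 0]) cube([69, 69, 400]);
translate([2038, 708, 0]) cube([69, 69, 400]);


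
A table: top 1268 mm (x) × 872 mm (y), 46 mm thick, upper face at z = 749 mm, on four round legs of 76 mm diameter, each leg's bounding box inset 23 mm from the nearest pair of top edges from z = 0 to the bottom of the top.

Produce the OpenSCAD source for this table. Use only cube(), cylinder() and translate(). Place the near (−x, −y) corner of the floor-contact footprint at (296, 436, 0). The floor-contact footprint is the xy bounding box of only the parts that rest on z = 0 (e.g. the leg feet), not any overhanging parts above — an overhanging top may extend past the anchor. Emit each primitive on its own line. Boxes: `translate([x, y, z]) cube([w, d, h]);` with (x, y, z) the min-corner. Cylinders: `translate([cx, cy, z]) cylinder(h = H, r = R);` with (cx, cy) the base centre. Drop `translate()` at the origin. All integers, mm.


// leg_h = 749 - 46 = 703
translate([273, 413, 703]) cube([1268, 872, 46]);
translate([334, 474, 0]) cylinder(h = 703, r = 38);
translate([1480, 474, 0]) cylinder(h = 703, r = 38);
translate([334, 1224, 0]) cylinder(h = 703, r = 38);
translate([1480, 1224, 0]) cylinder(h = 703, r = 38);


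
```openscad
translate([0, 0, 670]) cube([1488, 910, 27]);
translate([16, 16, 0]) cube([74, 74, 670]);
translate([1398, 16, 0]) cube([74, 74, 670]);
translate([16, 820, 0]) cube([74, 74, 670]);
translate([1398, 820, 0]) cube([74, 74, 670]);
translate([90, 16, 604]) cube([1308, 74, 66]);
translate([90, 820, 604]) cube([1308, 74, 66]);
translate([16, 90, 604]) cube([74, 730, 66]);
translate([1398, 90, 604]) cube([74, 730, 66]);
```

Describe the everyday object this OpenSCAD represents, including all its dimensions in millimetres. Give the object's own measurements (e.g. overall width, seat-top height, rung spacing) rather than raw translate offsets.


A table: top 1488 mm (x) × 910 mm (y), 27 mm thick, upper face at z = 697 mm, on four 74×74 mm square legs, each inset 16 mm from the nearest pair of top edges from z = 0 to the bottom of the top. Four apron rails, 74 mm thick and 66 mm tall, run between adjacent legs with their top edges flush with the underside of the top and their outer faces flush with the legs' outer faces.


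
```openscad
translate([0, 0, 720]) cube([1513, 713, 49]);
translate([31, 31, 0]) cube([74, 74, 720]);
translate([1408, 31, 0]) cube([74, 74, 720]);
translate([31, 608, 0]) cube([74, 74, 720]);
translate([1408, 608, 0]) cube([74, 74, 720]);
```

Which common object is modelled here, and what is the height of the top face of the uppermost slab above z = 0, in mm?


A table. The table height is 769 mm.

A 1513×713×49 slab sits at z = 720 on four 74 mm square posts — a table. The top surface is at 720 + 49 = 769 mm.


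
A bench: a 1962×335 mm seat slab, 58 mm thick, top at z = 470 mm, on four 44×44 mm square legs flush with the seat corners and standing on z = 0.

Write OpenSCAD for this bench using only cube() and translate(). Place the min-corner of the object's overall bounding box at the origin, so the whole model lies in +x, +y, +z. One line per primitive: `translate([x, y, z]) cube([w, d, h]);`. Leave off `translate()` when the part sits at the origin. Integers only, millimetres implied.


translate([0, 0, 412]) cube([1962, 335, 58]);
cube([44, 44, 412]);
translate([0, 291, 0]) cube([44, 44, 412]);
translate([1918, 0, 0]) cube([44, 44, 412]);
translate([1918, 291, 0]) cube([44, 44, 412]);


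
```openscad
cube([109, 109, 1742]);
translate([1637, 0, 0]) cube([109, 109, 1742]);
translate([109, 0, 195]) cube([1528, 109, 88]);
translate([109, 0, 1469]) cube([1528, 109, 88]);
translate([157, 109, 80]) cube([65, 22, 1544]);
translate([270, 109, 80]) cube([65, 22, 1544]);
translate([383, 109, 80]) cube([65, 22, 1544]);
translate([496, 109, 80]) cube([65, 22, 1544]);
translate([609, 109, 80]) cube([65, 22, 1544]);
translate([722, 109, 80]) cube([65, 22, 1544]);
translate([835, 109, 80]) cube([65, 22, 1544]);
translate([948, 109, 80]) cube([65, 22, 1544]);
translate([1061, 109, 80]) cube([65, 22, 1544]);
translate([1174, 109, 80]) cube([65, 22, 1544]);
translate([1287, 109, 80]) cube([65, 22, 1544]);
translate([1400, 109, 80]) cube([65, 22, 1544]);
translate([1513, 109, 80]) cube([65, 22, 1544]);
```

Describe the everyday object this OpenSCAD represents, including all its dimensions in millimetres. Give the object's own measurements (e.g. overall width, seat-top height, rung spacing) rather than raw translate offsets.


A fence section. Two 109×109 mm posts, 1742 mm tall, stand on the floor with a clear span of 1528 mm between their inner faces. Two horizontal rails of 109×88 mm section span the gap between the posts with their undersides at z = 195 mm and z = 1469 mm, flush with the posts' −y face. 13 pickets, each 65 mm wide, 22 mm thick and 1544 mm tall, are fixed to the +y face of the rails with their bottoms at z = 80 mm, spaced across the span with a 48 mm gap after the −x post and between neighbouring pickets, with 59 mm left before the +x post.


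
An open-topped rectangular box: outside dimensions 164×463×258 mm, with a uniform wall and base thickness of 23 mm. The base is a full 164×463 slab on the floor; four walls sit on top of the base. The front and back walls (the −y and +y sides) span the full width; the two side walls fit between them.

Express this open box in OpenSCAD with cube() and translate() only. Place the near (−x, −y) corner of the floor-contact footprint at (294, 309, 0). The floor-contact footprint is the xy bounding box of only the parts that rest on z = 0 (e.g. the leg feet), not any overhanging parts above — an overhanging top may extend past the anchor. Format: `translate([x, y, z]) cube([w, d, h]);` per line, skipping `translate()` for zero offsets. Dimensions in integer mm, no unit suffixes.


translate([294, 309, 0]) cube([164, 463, 23]);
translate([294, 309, 23]) cube([164, 23, 235]);
translate([294, 749, 23]) cube([164, 23, 235]);
translate([294, 332, 23]) cube([23, 417, 235]);
translate([435, 332, 23]) cube([23, 417, 235]);


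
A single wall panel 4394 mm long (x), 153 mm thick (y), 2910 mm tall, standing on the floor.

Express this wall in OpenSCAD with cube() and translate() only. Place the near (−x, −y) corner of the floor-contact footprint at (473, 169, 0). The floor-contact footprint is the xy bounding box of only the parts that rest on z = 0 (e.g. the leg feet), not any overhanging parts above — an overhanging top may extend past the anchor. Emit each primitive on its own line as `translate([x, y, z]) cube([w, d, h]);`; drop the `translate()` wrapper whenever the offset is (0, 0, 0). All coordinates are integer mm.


translate([473, 169, 0]) cube([4394, 153, 2910]);


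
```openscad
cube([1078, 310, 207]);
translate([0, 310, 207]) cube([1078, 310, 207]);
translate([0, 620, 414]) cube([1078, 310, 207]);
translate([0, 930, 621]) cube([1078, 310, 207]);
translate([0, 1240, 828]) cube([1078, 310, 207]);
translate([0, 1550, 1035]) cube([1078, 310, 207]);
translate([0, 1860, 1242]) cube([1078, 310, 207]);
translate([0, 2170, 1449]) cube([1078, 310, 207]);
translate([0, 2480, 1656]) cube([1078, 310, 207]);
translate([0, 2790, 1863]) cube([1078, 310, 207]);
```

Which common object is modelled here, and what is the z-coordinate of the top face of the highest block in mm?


A staircase. The total rise is 2070 mm.

10 identical blocks, each offset up and back from the previous — a staircase. Each step is 207 mm tall and there are 10 of them, so the total rise is 10 × 207 = 2070 mm.


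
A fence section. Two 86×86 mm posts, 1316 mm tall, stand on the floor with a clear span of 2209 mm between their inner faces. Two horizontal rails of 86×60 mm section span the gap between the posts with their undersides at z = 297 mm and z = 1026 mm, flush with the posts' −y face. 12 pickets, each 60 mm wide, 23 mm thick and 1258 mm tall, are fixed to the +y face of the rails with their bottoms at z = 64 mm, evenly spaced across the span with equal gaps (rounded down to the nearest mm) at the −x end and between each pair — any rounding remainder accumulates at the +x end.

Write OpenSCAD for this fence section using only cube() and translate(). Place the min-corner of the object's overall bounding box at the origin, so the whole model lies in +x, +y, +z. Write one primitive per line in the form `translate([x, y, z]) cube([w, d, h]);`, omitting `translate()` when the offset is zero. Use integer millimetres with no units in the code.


cube([86, 86, 1316]);
translate([2295, 0, 0]) cube([86, 86, 1316]);
translate([86, 0, 297]) cube([2209, 86, 60]);
translate([86, 0, 1026]) cube([2209, 86, 60]);
translate([200, 86, 64]) cube([60, 23, 1258]);
translate([374, 86, 64]) cube([60, 23, 1258]);
translate([548, 86, 64]) cube([60, 23, 1258]);
translate([722, 86, 64]) cube([60, 23, 1258]);
translate([896, 86, 64]) cube([60, 23, 1258]);
translate([1070, 86, 64]) cube([60, 23, 1258]);
translate([1244, 86, 64]) cube([60, 23, 1258]);
translate([1418, 86, 64]) cube([60, 23, 1258]);
translate([1592, 86, 64]) cube([60, 23, 1258]);
translate([1766, 86, 64]) cube([60, 23, 1258]);
translate([1940, 86, 64]) cube([60, 23, 1258]);
translate([2114, 86, 64]) cube([60, 23, 1258]);


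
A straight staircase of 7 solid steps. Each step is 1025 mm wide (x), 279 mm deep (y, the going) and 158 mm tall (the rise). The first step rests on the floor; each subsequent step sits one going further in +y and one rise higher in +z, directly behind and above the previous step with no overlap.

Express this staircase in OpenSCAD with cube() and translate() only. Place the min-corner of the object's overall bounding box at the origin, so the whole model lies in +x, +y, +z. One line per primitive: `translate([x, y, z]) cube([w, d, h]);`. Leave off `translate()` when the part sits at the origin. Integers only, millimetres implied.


cube([1025, 279, 158]);
translate([0, 279, 158]) cube([1025, 279, 158]);
translate([0, 558, 316]) cube([1025, 279, 158]);
translate([0, 837, 474]) cube([1025, 279, 158]);
translate([0, 1116, 632]) cube([1025, 279, 158]);
translate([0, 1395, 790]) cube([1025, 279, 158]);
translate([0, 1674, 948]) cube([1025, 279, 158]);


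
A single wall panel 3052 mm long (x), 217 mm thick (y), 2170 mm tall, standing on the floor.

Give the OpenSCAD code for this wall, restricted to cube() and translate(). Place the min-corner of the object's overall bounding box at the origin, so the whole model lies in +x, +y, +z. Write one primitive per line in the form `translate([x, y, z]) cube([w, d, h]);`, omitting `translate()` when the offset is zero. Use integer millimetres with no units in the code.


cube([3052, 217, 2170]);


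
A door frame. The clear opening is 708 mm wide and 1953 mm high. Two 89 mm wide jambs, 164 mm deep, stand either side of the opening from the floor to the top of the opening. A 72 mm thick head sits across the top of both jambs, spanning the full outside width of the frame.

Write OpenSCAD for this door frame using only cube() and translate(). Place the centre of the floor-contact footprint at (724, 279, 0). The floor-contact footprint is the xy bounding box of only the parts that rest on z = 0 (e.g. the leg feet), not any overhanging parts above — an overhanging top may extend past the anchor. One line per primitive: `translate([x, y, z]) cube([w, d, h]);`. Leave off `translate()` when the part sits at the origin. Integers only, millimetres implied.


translate([281, 197, 0]) cube([89, 164, 1953]);
translate([1078, 197, 0]) cube([89, 164, 1953]);
translate([281, 197, 1953]) cube([886, 164, 72]);
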